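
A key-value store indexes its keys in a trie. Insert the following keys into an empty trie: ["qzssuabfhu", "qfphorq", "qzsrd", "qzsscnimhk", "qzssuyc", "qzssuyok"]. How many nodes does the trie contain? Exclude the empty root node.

Trie structure (* marks end of a word):
(root)
└─ q
   ├─ f
   │  └─ p
   │     └─ h
   │        └─ o
   │           └─ r
   │              └─ q *
   └─ z
      └─ s
         ├─ r
         │  └─ d *
         └─ s
            ├─ c
            │  └─ n
            │     └─ i
            │        └─ m
            │           └─ h
            │              └─ k *
            └─ u
               ├─ a
               │  └─ b
               │     └─ f
               │        └─ h
               │           └─ u *
               └─ y
                  ├─ c *
                  └─ o
                     └─ k *
Counting every labelled node above: 28.

28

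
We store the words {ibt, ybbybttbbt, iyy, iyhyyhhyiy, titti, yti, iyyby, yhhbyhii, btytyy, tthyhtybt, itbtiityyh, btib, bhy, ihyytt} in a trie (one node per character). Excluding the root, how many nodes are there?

For each word, the new-node count is its length minus the longest prefix already in the trie:
  "ibt" → 3 new (i, b, t)
  "ybbybttbbt" → 10 new (y, b, b, y, b, t, t, b, b, t)
  "iyy" → prefix "i" already present; 2 new (y, y)
  "iyhyyhhyiy" → prefix "iy" already present; 8 new (h, y, y, h, h, y, i, y)
  "titti" → 5 new (t, i, t, t, i)
  "yti" → prefix "y" already present; 2 new (t, i)
  "iyyby" → prefix "iyy" already present; 2 new (b, y)
  "yhhbyhii" → prefix "y" already present; 7 new (h, h, b, y, h, i, i)
  "btytyy" → 6 new (b, t, y, t, y, y)
  "tthyhtybt" → prefix "t" already present; 8 new (t, h, y, h, t, y, b, t)
  "itbtiityyh" → prefix "i" already present; 9 new (t, b, t, i, i, t, y, y, h)
  "btib" → prefix "bt" already present; 2 new (i, b)
  "bhy" → prefix "b" already present; 2 new (h, y)
  "ihyytt" → prefix "i" already present; 5 new (h, y, y, t, t)
Total nodes = 3 + 10 + 2 + 8 + 5 + 2 + 2 + 7 + 6 + 8 + 9 + 2 + 2 + 5 = 71

71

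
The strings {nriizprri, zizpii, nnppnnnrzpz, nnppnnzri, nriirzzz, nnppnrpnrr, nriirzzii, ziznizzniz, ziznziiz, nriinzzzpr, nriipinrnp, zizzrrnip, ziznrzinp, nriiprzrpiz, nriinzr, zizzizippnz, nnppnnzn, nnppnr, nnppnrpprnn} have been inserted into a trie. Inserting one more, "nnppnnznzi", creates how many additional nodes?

The longest prefix of "nnppnnznzi" already in the trie is "nnppnnzn" (length 8).
So 10 − 8 = 2 new nodes.

2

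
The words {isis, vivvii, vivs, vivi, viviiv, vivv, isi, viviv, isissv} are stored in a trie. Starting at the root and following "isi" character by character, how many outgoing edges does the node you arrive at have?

1

The children of the "isi" node are the distinct next characters among strings starting with "isi".
Distinct next characters after "isi": s.
That node has 1 child edge.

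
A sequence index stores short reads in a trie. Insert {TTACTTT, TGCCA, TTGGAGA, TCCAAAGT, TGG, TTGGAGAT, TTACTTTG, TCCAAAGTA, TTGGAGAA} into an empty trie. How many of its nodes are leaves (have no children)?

6

Leaves are exactly the stored words that no other stored word extends.
Those words: "TCCAAAGTA", "TGCCA", "TGG", "TTACTTTG", "TTGGAGAA", "TTGGAGAT"
Leaf count: 6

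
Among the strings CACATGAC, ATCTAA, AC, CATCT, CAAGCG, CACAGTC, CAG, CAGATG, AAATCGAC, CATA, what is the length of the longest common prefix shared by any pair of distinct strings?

4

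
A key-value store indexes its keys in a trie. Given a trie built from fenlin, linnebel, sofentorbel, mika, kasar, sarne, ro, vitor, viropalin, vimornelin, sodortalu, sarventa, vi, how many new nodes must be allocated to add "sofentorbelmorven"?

6

Walking "sofentorbelmorven" from the root, the first 11 characters ("sofentorbel") follow existing edges; "m" is the first miss.
New nodes needed: |"sofentorbelmorven"| − 11 = 17 − 11 = 6.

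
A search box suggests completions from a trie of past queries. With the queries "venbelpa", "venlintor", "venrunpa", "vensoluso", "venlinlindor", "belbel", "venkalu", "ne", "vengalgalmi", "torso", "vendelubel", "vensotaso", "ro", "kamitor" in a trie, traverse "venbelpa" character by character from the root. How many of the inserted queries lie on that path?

Walk "venbelpa" from the root; an end-of-word marker is hit whenever a stored word is a prefix of "venbelpa".
Prefixes of the query that are stored words: "venbelpa"
Count: 1

1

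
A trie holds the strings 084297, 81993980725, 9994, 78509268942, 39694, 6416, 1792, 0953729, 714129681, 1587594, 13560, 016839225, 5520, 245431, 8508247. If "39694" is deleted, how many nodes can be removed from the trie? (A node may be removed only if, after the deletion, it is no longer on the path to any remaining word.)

5

After clearing the end-marker at "39694", prune upward until reaching a node still needed by another word.
No other word shares any prefix with "39694", so all 5 of its nodes go.
Nodes removed: 5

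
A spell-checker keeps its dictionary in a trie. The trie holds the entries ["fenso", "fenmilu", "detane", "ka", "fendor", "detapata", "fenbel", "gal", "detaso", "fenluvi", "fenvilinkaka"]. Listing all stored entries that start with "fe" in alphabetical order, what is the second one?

Filter for "fe…" and sort: "fenbel", "fendor", "fenluvi", "fenmilu", "fenso", "fenvilinkaka"
Position 2: fendor

fendor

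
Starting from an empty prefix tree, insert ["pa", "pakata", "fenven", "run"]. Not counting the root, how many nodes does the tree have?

15

Count nodes per top-level branch (shared prefixes stored once):
  'f'-branch (fenven): 6 nodes
  'p'-branch (pa, pakata): 6 nodes
  'r'-branch (run): 3 nodes
Sum: 15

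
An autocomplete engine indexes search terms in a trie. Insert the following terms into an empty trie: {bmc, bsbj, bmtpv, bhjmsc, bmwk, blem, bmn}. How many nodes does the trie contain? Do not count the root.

20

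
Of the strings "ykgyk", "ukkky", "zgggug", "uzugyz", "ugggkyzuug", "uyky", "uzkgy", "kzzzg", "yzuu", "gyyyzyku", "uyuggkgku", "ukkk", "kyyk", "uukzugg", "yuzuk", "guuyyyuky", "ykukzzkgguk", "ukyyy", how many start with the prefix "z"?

Traverse to the node for "z", then collect every word in that subtree.
Matches: "zgggug"
Count: 1

1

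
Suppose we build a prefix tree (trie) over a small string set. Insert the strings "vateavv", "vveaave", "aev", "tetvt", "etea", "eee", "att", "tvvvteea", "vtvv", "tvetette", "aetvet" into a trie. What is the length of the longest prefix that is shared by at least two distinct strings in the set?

2

The deepest shared node is where two words last agree before diverging.
e.g. "aetvet" and "aev" share the prefix "ae" of length 2; no pair shares a longer one.
Longest shared-prefix length: 2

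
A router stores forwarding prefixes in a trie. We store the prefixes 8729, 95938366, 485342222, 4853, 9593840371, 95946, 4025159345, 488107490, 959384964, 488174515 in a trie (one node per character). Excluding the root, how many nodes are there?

For each word, the new-node count is its length minus the longest prefix already in the trie:
  "8729" → 4 new (8, 7, 2, 9)
  "95938366" → 8 new (9, 5, 9, 3, 8, 3, 6, 6)
  "485342222" → 9 new (4, 8, 5, 3, 4, 2, 2, 2, 2)
  "4853" → prefix "4853" already present; 0 new (none)
  "9593840371" → prefix "95938" already present; 5 new (4, 0, 3, 7, 1)
  "95946" → prefix "959" already present; 2 new (4, 6)
  "4025159345" → prefix "4" already present; 9 new (0, 2, 5, 1, 5, 9, 3, 4, 5)
  "488107490" → prefix "48" already present; 7 new (8, 1, 0, 7, 4, 9, 0)
  "959384964" → prefix "959384" already present; 3 new (9, 6, 4)
  "488174515" → prefix "4881" already present; 5 new (7, 4, 5, 1, 5)
Total nodes = 4 + 8 + 9 + 0 + 5 + 2 + 9 + 7 + 3 + 5 = 52

52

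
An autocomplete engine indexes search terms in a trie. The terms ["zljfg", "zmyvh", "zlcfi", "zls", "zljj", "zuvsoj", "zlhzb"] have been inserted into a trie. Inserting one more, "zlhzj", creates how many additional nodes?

"zlhz" is already a path in the trie; the remaining "j" must be added.
So 5 − 4 = 1 new nodes.

1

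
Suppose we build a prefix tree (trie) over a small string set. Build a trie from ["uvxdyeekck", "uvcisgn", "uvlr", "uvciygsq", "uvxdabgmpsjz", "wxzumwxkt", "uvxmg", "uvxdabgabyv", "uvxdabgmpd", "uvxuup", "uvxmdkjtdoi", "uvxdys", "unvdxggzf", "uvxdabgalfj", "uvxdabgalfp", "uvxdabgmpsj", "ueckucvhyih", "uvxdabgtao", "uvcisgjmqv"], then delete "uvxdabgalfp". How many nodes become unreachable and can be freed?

Walk "uvxdabgalfp" from the leaf back toward the root, removing each node that no remaining word uses.
The suffix "p" (1 node) is used only by "uvxdabgalfp"; the node for "uvxdabgalf" still has the child "j", so pruning stops there.
Nodes removed: 1

1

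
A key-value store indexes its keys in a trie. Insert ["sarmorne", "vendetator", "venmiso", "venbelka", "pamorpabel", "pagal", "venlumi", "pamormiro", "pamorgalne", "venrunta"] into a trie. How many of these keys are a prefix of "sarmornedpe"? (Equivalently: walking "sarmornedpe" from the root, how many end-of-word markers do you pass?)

1

Walk "sarmornedpe" from the root; an end-of-word marker is hit whenever a stored word is a prefix of "sarmornedpe".
Prefixes of the query that are stored words: "sarmorne"
Count: 1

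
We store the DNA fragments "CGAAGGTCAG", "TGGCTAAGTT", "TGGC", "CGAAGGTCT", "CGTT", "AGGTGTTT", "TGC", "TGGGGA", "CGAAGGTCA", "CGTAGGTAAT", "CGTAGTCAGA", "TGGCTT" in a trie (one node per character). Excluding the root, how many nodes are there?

For each word, the new-node count is its length minus the longest prefix already in the trie:
  "CGAAGGTCAG" → 10 new (C, G, A, A, G, G, T, C, A, G)
  "TGGCTAAGTT" → 10 new (T, G, G, C, T, A, A, G, T, T)
  "TGGC" → prefix "TGGC" already present; 0 new (none)
  "CGAAGGTCT" → prefix "CGAAGGTC" already present; 1 new (T)
  "CGTT" → prefix "CG" already present; 2 new (T, T)
  "AGGTGTTT" → 8 new (A, G, G, T, G, T, T, T)
  "TGC" → prefix "TG" already present; 1 new (C)
  "TGGGGA" → prefix "TGG" already present; 3 new (G, G, A)
  "CGAAGGTCA" → prefix "CGAAGGTCA" already present; 0 new (none)
  "CGTAGGTAAT" → prefix "CGT" already present; 7 new (A, G, G, T, A, A, T)
  "CGTAGTCAGA" → prefix "CGTAG" already present; 5 new (T, C, A, G, A)
  "TGGCTT" → prefix "TGGCT" already present; 1 new (T)
Total nodes = 10 + 10 + 0 + 1 + 2 + 8 + 1 + 3 + 0 + 7 + 5 + 1 = 48

48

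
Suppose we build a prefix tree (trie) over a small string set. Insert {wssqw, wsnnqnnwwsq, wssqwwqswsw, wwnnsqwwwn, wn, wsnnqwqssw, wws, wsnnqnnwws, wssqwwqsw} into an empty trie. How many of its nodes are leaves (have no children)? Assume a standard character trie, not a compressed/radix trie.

6

A leaf is a node with no children — equivalently, the end of a word that is not a proper prefix of any other stored word.
Those words: "wn", "wsnnqnnwwsq", "wsnnqwqssw", "wssqwwqswsw", "wwnnsqwwwn", "wws"
Leaf count: 6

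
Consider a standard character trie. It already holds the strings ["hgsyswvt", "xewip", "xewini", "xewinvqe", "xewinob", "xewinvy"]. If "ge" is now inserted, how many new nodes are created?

2

No existing word starts with "g", so every character of "ge" needs a new node.
2 − 0 = 2 new nodes.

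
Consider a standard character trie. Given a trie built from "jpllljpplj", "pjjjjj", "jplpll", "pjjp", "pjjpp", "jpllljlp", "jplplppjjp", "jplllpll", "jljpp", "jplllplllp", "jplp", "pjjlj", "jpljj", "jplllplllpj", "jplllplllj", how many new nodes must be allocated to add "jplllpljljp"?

4

Walking "jplllpljljp" from the root, the first 7 characters ("jplllpl") follow existing edges; "j" is the first miss.
New nodes needed: |"jplllpljljp"| − 7 = 11 − 7 = 4.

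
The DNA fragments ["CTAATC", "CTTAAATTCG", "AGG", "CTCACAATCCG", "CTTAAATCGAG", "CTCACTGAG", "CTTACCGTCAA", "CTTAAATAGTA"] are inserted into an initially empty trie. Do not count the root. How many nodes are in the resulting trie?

For each word, the new-node count is its length minus the longest prefix already in the trie:
  "CTAATC" → 6 new (C, T, A, A, T, C)
  "CTTAAATTCG" → prefix "CT" already present; 8 new (T, A, A, A, T, T, C, G)
  "AGG" → 3 new (A, G, G)
  "CTCACAATCCG" → prefix "CT" already present; 9 new (C, A, C, A, A, T, C, C, G)
  "CTTAAATCGAG" → prefix "CTTAAAT" already present; 4 new (C, G, A, G)
  "CTCACTGAG" → prefix "CTCAC" already present; 4 new (T, G, A, G)
  "CTTACCGTCAA" → prefix "CTTA" already present; 7 new (C, C, G, T, C, A, A)
  "CTTAAATAGTA" → prefix "CTTAAAT" already present; 4 new (A, G, T, A)
Total nodes = 6 + 8 + 3 + 9 + 4 + 4 + 7 + 4 = 45

45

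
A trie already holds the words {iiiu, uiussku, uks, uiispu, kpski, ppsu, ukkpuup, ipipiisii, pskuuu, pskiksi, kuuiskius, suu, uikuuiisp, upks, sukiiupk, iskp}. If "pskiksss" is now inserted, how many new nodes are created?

2

"pskiks" is already a path in the trie; the remaining "ss" must be added.
New nodes needed: |"pskiksss"| − 6 = 8 − 6 = 2.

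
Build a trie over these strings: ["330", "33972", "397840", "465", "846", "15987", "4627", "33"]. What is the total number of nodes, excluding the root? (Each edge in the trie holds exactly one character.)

24

Trie structure (* marks end of a word):
(root)
├─ 1
│  └─ 5
│     └─ 9
│        └─ 8
│           └─ 7 *
├─ 3
│  ├─ 3 *
│  │  ├─ 0 *
│  │  └─ 9
│  │     └─ 7
│  │        └─ 2 *
│  └─ 9
│     └─ 7
│        └─ 8
│           └─ 4
│              └─ 0 *
├─ 4
│  └─ 6
│     ├─ 2
│     │  └─ 7 *
│     └─ 5 *
└─ 8
   └─ 4
      └─ 6 *
Counting every labelled node above: 24.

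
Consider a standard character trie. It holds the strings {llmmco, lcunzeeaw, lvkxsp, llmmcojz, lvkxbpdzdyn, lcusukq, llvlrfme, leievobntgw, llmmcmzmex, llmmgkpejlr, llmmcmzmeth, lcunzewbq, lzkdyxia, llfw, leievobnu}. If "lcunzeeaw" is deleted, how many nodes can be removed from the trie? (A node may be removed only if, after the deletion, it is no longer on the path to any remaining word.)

After clearing the end-marker at "lcunzeeaw", prune upward until reaching a node still needed by another word.
The suffix "eaw" (3 nodes) is used only by "lcunzeeaw"; the node for "lcunze" still has the child "w", so pruning stops there.
Nodes removed: 3

3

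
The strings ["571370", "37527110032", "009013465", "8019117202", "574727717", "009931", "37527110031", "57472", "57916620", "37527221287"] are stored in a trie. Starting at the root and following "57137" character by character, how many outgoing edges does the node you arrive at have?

1

Walk "57137" from the root, arriving at one node.
Distinct next characters after "57137": 0.
That node has 1 child edge.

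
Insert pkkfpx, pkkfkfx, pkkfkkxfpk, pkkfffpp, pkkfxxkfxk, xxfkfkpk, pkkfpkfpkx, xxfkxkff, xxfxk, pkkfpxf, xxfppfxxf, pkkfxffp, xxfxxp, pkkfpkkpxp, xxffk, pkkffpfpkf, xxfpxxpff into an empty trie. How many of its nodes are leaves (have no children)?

16

Leaves are exactly the stored words that no other stored word extends.
Those words: "pkkfffpp", "pkkffpfpkf", "pkkfkfx", "pkkfkkxfpk", "pkkfpkfpkx", "pkkfpkkpxp", "pkkfpxf", "pkkfxffp", "pkkfxxkfxk", "xxffk", "xxfkfkpk", "xxfkxkff", "xxfppfxxf", "xxfpxxpff", "xxfxk", "xxfxxp"
Leaf count: 16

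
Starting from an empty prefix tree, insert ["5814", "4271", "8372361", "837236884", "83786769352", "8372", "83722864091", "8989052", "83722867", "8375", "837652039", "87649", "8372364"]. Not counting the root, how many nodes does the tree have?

For each word, the new-node count is its length minus the longest prefix already in the trie:
  "5814" → 4 new (5, 8, 1, 4)
  "4271" → 4 new (4, 2, 7, 1)
  "8372361" → 7 new (8, 3, 7, 2, 3, 6, 1)
  "837236884" → prefix "837236" already present; 3 new (8, 8, 4)
  "83786769352" → prefix "837" already present; 8 new (8, 6, 7, 6, 9, 3, 5, 2)
  "8372" → prefix "8372" already present; 0 new (none)
  "83722864091" → prefix "8372" already present; 7 new (2, 8, 6, 4, 0, 9, 1)
  "8989052" → prefix "8" already present; 6 new (9, 8, 9, 0, 5, 2)
  "83722867" → prefix "8372286" already present; 1 new (7)
  "8375" → prefix "837" already present; 1 new (5)
  "837652039" → prefix "837" already present; 6 new (6, 5, 2, 0, 3, 9)
  "87649" → prefix "8" already present; 4 new (7, 6, 4, 9)
  "8372364" → prefix "837236" already present; 1 new (4)
Total nodes = 4 + 4 + 7 + 3 + 8 + 0 + 7 + 6 + 1 + 1 + 6 + 4 + 1 = 52

52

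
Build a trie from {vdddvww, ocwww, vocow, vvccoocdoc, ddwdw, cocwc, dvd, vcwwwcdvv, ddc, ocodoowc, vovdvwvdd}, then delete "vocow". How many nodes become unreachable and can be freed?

3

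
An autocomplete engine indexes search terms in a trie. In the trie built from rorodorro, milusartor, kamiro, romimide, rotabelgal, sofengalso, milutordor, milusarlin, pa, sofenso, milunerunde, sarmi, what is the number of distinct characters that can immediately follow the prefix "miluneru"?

1

Walk "miluneru" from the root, arriving at one node.
Characters that immediately follow "miluneru" among the stored strings: {n}.
That node has 1 child edge.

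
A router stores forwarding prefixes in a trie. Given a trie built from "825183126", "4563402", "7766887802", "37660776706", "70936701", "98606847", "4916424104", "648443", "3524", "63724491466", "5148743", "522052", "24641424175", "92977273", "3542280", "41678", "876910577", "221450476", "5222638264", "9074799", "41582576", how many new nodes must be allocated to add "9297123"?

Walking "9297123" from the root, the first 4 characters ("9297") follow existing edges; "1" is the first miss.
So 7 − 4 = 3 new nodes.

3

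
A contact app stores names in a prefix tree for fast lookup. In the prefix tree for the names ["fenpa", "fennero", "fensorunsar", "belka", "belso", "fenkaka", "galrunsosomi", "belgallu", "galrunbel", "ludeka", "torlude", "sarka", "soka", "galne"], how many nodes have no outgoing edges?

14

A leaf is a node with no children — equivalently, the end of a word that is not a proper prefix of any other stored word.
Those words: "belgallu", "belka", "belso", "fenkaka", "fennero", "fenpa", "fensorunsar", "galne", "galrunbel", "galrunsosomi", "ludeka", "sarka", "soka", "torlude"
Leaf count: 14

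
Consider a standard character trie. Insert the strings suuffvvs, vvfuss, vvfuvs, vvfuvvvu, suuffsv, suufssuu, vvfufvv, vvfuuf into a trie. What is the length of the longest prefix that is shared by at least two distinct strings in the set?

The deepest shared node is where two words last agree before diverging.
e.g. "suuffsv" and "suuffvvs" share the prefix "suuff" of length 5; no pair shares a longer one.
Longest shared-prefix length: 5

5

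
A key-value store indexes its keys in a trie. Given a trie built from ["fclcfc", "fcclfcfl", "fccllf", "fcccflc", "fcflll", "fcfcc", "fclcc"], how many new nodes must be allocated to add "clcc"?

No existing word starts with "c", so every character of "clcc" needs a new node.
4 − 0 = 4 new nodes.

4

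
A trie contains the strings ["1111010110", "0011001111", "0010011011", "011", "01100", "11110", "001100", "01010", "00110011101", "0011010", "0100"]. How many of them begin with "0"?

9

Traverse to the node for "0", then collect every word in that subtree.
Matches: "0010011011", "001100", "00110011101", "0011001111", "0011010", "0100", "01010", "011", "01100"
Count: 9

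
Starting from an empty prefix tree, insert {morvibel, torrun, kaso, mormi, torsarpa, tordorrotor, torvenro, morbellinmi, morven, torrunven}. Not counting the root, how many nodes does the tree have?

Insert word by word; a character creates a node only if that edge doesn't already exist:
  "morvibel" → 8 new (m, o, r, v, i, b, e, l)
  "torrun" → 6 new (t, o, r, r, u, n)
  "kaso" → 4 new (k, a, s, o)
  "mormi" → prefix "mor" already present; 2 new (m, i)
  "torsarpa" → prefix "tor" already present; 5 new (s, a, r, p, a)
  "tordorrotor" → prefix "tor" already present; 8 new (d, o, r, r, o, t, o, r)
  "torvenro" → prefix "tor" already present; 5 new (v, e, n, r, o)
  "morbellinmi" → prefix "mor" already present; 8 new (b, e, l, l, i, n, m, i)
  "morven" → prefix "morv" already present; 2 new (e, n)
  "torrunven" → prefix "torrun" already present; 3 new (v, e, n)
Total nodes = 8 + 6 + 4 + 2 + 5 + 8 + 5 + 8 + 2 + 3 = 51

51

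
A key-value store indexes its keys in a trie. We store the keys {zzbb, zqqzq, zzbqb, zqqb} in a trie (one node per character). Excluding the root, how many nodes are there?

Count nodes per top-level branch (shared prefixes stored once):
  'z'-branch (zqqb, zqqzq, zzbb, zzbqb): 11 nodes
Sum: 11

11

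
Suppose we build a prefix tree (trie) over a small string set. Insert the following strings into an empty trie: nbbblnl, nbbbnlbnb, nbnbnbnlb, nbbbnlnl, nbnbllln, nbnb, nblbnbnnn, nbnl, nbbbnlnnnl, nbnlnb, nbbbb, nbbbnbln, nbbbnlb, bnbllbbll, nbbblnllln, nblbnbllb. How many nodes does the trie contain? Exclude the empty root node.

57

Count nodes per top-level branch (shared prefixes stored once):
  'b'-branch (bnbllbbll): 9 nodes
  'n'-branch (nbbbb, nbbblnl, nbbblnllln, nbbbnbln, nbbbnlb, nbbbnlbnb, nbbbnlnl, nbbbnlnnnl, nblbnbllb, nblbnbnnn, nbnb, nbnbllln, nbnbnbnlb, nbnl, nbnlnb): 48 nodes
Sum: 57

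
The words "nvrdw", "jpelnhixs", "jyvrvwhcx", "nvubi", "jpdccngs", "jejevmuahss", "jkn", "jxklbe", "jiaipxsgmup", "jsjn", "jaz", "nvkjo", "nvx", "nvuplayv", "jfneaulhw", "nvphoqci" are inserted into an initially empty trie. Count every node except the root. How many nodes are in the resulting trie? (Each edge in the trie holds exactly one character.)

86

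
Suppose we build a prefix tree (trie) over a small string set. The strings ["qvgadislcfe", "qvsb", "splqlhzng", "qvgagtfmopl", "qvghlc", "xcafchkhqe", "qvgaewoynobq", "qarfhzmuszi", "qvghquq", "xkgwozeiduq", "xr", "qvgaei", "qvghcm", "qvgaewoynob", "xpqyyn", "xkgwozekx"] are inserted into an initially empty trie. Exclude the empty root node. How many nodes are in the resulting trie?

For each word, the new-node count is its length minus the longest prefix already in the trie:
  "qvgadislcfe" → 11 new (q, v, g, a, d, i, s, l, c, f, e)
  "qvsb" → prefix "qv" already present; 2 new (s, b)
  "splqlhzng" → 9 new (s, p, l, q, l, h, z, n, g)
  "qvgagtfmopl" → prefix "qvga" already present; 7 new (g, t, f, m, o, p, l)
  "qvghlc" → prefix "qvg" already present; 3 new (h, l, c)
  "xcafchkhqe" → 10 new (x, c, a, f, c, h, k, h, q, e)
  "qvgaewoynobq" → prefix "qvga" already present; 8 new (e, w, o, y, n, o, b, q)
  "qarfhzmuszi" → prefix "q" already present; 10 new (a, r, f, h, z, m, u, s, z, i)
  "qvghquq" → prefix "qvgh" already present; 3 new (q, u, q)
  "xkgwozeiduq" → prefix "x" already present; 10 new (k, g, w, o, z, e, i, d, u, q)
  "xr" → prefix "x" already present; 1 new (r)
  "qvgaei" → prefix "qvgae" already present; 1 new (i)
  "qvghcm" → prefix "qvgh" already present; 2 new (c, m)
  "qvgaewoynob" → prefix "qvgaewoynob" already present; 0 new (none)
  "xpqyyn" → prefix "x" already present; 5 new (p, q, y, y, n)
  "xkgwozekx" → prefix "xkgwoze" already present; 2 new (k, x)
Total nodes = 11 + 2 + 9 + 7 + 3 + 10 + 8 + 10 + 3 + 10 + 1 + 1 + 2 + 0 + 5 + 2 = 84

84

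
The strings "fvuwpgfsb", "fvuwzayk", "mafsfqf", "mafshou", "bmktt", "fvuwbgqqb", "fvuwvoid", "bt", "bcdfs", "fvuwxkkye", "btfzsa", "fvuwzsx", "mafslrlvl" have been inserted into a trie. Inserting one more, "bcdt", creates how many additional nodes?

1

Walking "bcdt" from the root, the first 3 characters ("bcd") follow existing edges; "t" is the first miss.
So 4 − 3 = 1 new nodes.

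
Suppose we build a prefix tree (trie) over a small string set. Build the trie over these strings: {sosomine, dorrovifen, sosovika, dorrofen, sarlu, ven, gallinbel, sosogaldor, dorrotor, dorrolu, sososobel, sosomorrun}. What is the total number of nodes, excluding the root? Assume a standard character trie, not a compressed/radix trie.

Trace insertions, counting only characters that open a new branch:
  "sosomine" → 8 new (s, o, s, o, m, i, n, e)
  "dorrovifen" → 10 new (d, o, r, r, o, v, i, f, e, n)
  "sosovika" → prefix "soso" already present; 4 new (v, i, k, a)
  "dorrofen" → prefix "dorro" already present; 3 new (f, e, n)
  "sarlu" → prefix "s" already present; 4 new (a, r, l, u)
  "ven" → 3 new (v, e, n)
  "gallinbel" → 9 new (g, a, l, l, i, n, b, e, l)
  "sosogaldor" → prefix "soso" already present; 6 new (g, a, l, d, o, r)
  "dorrotor" → prefix "dorro" already present; 3 new (t, o, r)
  "dorrolu" → prefix "dorro" already present; 2 new (l, u)
  "sososobel" → prefix "soso" already present; 5 new (s, o, b, e, l)
  "sosomorrun" → prefix "sosom" already present; 5 new (o, r, r, u, n)
Total nodes = 8 + 10 + 4 + 3 + 4 + 3 + 9 + 6 + 3 + 2 + 5 + 5 = 62

62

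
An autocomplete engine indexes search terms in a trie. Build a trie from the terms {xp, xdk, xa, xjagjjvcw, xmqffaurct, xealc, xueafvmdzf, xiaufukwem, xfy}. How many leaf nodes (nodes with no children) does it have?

9

Leaves are exactly the stored words that no other stored word extends.
Those words: "xa", "xdk", "xealc", "xfy", "xiaufukwem", "xjagjjvcw", "xmqffaurct", "xp", "xueafvmdzf"
Leaf count: 9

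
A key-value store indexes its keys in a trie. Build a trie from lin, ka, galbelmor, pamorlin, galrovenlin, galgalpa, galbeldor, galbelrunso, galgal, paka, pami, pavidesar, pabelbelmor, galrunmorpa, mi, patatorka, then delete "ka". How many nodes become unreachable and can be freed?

2

Walk "ka" from the leaf back toward the root, removing each node that no remaining word uses.
No other word shares any prefix with "ka", so all 2 of its nodes go.
Nodes removed: 2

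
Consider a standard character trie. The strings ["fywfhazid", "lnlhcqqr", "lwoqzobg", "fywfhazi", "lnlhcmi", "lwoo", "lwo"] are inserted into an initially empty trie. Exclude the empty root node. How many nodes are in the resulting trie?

Trie structure (* marks end of a word):
(root)
├─ f
│  └─ y
│     └─ w
│        └─ f
│           └─ h
│              └─ a
│                 └─ z
│                    └─ i *
│                       └─ d *
└─ l
   ├─ n
   │  └─ l
   │     └─ h
   │        └─ c
   │           ├─ m
   │           │  └─ i *
   │           └─ q
   │              └─ q
   │                 └─ r *
   └─ w
      └─ o *
         ├─ o *
         └─ q
            └─ z
               └─ o
                  └─ b
                     └─ g *
Counting every labelled node above: 27.

27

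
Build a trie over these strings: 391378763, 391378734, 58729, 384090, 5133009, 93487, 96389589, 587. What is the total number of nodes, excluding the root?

39

Trie structure (* marks end of a word):
(root)
├─ 3
│  ├─ 8
│  │  └─ 4
│  │     └─ 0
│  │        └─ 9
│  │           └─ 0 *
│  └─ 9
│     └─ 1
│        └─ 3
│           └─ 7
│              └─ 8
│                 └─ 7
│                    ├─ 3
│                    │  └─ 4 *
│                    └─ 6
│                       └─ 3 *
├─ 5
│  ├─ 1
│  │  └─ 3
│  │     └─ 3
│  │        └─ 0
│  │           └─ 0
│  │              └─ 9 *
│  └─ 8
│     └─ 7 *
│        └─ 2
│           └─ 9 *
└─ 9
   ├─ 3
   │  └─ 4
   │     └─ 8
   │        └─ 7 *
   └─ 6
      └─ 3
         └─ 8
            └─ 9
               └─ 5
                  └─ 8
                     └─ 9 *
Counting every labelled node above: 39.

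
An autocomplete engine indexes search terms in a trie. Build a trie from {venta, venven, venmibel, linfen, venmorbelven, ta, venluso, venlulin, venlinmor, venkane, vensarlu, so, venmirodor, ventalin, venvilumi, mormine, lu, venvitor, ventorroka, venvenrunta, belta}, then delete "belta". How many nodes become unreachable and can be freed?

A node on "belta"'s path can go only if nothing else ends at it or branches off below it.
No other word shares any prefix with "belta", so all 5 of its nodes go.
Nodes removed: 5

5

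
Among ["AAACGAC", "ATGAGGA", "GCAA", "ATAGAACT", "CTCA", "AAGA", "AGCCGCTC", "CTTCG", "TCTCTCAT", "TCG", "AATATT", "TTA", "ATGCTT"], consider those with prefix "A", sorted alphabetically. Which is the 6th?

Words with prefix "A", in lexicographic order: "AAACGAC", "AAGA", "AATATT", "AGCCGCTC", "ATAGAACT", "ATGAGGA", "ATGCTT"
The 6th is ATGAGGA.

ATGAGGA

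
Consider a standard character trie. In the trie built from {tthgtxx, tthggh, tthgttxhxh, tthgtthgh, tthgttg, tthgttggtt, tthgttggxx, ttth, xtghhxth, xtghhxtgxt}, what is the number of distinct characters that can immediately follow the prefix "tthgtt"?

The children of the "tthgtt" node are the distinct next characters among strings starting with "tthgtt".
Distinct next characters after "tthgtt": g, h, x.
That node has 3 child edges.

3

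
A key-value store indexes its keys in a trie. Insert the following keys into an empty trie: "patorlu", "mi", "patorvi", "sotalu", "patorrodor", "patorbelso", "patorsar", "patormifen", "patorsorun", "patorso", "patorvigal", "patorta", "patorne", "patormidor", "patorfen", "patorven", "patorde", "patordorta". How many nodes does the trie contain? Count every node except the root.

60

For each word, the new-node count is its length minus the longest prefix already in the trie:
  "patorlu" → 7 new (p, a, t, o, r, l, u)
  "mi" → 2 new (m, i)
  "patorvi" → prefix "pator" already present; 2 new (v, i)
  "sotalu" → 6 new (s, o, t, a, l, u)
  "patorrodor" → prefix "pator" already present; 5 new (r, o, d, o, r)
  "patorbelso" → prefix "pator" already present; 5 new (b, e, l, s, o)
  "patorsar" → prefix "pator" already present; 3 new (s, a, r)
  "patormifen" → prefix "pator" already present; 5 new (m, i, f, e, n)
  "patorsorun" → prefix "pators" already present; 4 new (o, r, u, n)
  "patorso" → prefix "patorso" already present; 0 new (none)
  "patorvigal" → prefix "patorvi" already present; 3 new (g, a, l)
  "patorta" → prefix "pator" already present; 2 new (t, a)
  "patorne" → prefix "pator" already present; 2 new (n, e)
  "patormidor" → prefix "patormi" already present; 3 new (d, o, r)
  "patorfen" → prefix "pator" already present; 3 new (f, e, n)
  "patorven" → prefix "patorv" already present; 2 new (e, n)
  "patorde" → prefix "pator" already present; 2 new (d, e)
  "patordorta" → prefix "patord" already present; 4 new (o, r, t, a)
Total nodes = 7 + 2 + 2 + 6 + 5 + 5 + 3 + 5 + 4 + 0 + 3 + 2 + 2 + 3 + 3 + 2 + 2 + 4 = 60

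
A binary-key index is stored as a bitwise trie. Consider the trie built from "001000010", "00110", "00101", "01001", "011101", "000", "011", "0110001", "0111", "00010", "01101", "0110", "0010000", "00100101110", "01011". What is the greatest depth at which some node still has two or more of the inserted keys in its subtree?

Look for the deepest trie node that still has at least two words in its subtree.
"0010000" and "001000010" agree on "0010000" (7 characters) before diverging; nothing deeper is shared.
Longest shared-prefix length: 7

7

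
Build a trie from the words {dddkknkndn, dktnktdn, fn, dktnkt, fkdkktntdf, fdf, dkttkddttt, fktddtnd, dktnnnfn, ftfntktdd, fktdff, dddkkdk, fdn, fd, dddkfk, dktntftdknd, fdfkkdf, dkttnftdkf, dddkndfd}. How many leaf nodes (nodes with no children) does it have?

Leaves are exactly the stored words that no other stored word extends.
Those words: "dddkfk", "dddkkdk", "dddkknkndn", "dddkndfd", "dktnktdn", "dktnnnfn", "dktntftdknd", "dkttkddttt", "dkttnftdkf", "fdfkkdf", "fdn", "fkdkktntdf", "fktddtnd", "fktdff", "fn", "ftfntktdd"
Leaf count: 16

16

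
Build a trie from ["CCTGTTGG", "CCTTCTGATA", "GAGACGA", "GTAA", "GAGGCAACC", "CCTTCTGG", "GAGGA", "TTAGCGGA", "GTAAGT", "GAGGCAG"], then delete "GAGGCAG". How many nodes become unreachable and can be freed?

1

A node on "GAGGCAG"'s path can go only if nothing else ends at it or branches off below it.
The suffix "G" (1 node) is used only by "GAGGCAG"; the node for "GAGGCA" still has the child "A", so pruning stops there.
Nodes removed: 1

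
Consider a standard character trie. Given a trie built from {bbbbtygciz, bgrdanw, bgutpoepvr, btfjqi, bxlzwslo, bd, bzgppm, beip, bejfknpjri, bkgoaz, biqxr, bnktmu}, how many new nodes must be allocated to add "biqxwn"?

"biqx" is already a path in the trie; the remaining "wn" must be added.
New nodes needed: |"biqxwn"| − 4 = 6 − 4 = 2.

2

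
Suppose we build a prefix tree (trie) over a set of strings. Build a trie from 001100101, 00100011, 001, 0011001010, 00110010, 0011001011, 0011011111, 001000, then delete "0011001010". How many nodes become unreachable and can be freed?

1

A node on "0011001010"'s path can go only if nothing else ends at it or branches off below it.
The suffix "0" (1 node) is used only by "0011001010"; the node for "001100101" still has the child "1", so pruning stops there.
Nodes removed: 1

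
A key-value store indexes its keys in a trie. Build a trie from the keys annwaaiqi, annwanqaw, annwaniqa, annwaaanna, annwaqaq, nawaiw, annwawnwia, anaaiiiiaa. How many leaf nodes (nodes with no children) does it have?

Leaves are exactly the stored words that no other stored word extends.
Those words: "anaaiiiiaa", "annwaaanna", "annwaaiqi", "annwaniqa", "annwanqaw", "annwaqaq", "annwawnwia", "nawaiw"
Leaf count: 8

8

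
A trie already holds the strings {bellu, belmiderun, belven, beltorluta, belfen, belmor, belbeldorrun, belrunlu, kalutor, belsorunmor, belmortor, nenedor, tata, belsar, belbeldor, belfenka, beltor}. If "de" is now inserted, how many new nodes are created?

Nothing in the trie begins with "d"; the whole of "de" is new.
2 − 0 = 2 new nodes.

2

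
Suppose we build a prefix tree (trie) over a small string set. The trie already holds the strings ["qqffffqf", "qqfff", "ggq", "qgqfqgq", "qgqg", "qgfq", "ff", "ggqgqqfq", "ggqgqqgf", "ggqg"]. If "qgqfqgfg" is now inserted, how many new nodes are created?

The longest prefix of "qgqfqgfg" already in the trie is "qgqfqg" (length 6).
New nodes needed: |"qgqfqgfg"| − 6 = 8 − 6 = 2.

2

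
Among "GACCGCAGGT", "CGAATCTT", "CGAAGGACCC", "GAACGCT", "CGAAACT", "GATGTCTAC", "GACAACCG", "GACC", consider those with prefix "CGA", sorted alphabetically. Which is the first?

CGAAACT

Words with prefix "CGA", in lexicographic order: "CGAAACT", "CGAAGGACCC", "CGAATCTT"
Position 1: CGAAACT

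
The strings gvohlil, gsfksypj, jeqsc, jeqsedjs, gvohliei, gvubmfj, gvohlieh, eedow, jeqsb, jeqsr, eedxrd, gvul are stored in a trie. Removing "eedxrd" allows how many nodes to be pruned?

After clearing the end-marker at "eedxrd", prune upward until reaching a node still needed by another word.
The suffix "xrd" (3 nodes) is used only by "eedxrd"; the node for "eed" still has the child "o", so pruning stops there.
Nodes removed: 3

3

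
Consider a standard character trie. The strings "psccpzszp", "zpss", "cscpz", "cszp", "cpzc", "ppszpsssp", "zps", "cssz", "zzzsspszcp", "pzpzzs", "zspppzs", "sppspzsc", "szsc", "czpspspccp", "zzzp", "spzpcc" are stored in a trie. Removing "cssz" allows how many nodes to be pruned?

Walk "cssz" from the leaf back toward the root, removing each node that no remaining word uses.
The suffix "sz" (2 nodes) is used only by "cssz"; the node for "cs" still has the child "c", so pruning stops there.
Nodes removed: 2

2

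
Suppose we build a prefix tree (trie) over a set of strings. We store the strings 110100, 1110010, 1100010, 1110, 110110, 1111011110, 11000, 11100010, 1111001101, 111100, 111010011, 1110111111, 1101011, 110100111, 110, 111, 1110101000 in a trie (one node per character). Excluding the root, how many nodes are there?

51

Insert word by word; a character creates a node only if that edge doesn't already exist:
  "110100" → 6 new (1, 1, 0, 1, 0, 0)
  "1110010" → prefix "11" already present; 5 new (1, 0, 0, 1, 0)
  "1100010" → prefix "110" already present; 4 new (0, 0, 1, 0)
  "1110" → prefix "1110" already present; 0 new (none)
  "110110" → prefix "1101" already present; 2 new (1, 0)
  "1111011110" → prefix "111" already present; 7 new (1, 0, 1, 1, 1, 1, 0)
  "11000" → prefix "11000" already present; 0 new (none)
  "11100010" → prefix "11100" already present; 3 new (0, 1, 0)
  "1111001101" → prefix "11110" already present; 5 new (0, 1, 1, 0, 1)
  "111100" → prefix "111100" already present; 0 new (none)
  "111010011" → prefix "1110" already present; 5 new (1, 0, 0, 1, 1)
  "1110111111" → prefix "11101" already present; 5 new (1, 1, 1, 1, 1)
  "1101011" → prefix "11010" already present; 2 new (1, 1)
  "110100111" → prefix "110100" already present; 3 new (1, 1, 1)
  "110" → prefix "110" already present; 0 new (none)
  "111" → prefix "111" already present; 0 new (none)
  "1110101000" → prefix "111010" already present; 4 new (1, 0, 0, 0)
Total nodes = 6 + 5 + 4 + 0 + 2 + 7 + 0 + 3 + 5 + 0 + 5 + 5 + 2 + 3 + 0 + 0 + 4 = 51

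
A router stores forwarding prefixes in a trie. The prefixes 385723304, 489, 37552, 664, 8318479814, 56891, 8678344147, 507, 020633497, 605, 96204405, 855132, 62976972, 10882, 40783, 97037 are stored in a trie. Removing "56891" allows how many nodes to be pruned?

4

After clearing the end-marker at "56891", prune upward until reaching a node still needed by another word.
The suffix "6891" (4 nodes) is used only by "56891"; the node for "5" still has the child "0", so pruning stops there.
Nodes removed: 4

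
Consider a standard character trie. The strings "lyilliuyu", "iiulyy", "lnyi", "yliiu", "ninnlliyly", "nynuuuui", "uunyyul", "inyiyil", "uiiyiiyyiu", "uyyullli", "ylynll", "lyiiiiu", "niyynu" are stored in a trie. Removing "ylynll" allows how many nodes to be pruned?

Walk "ylynll" from the leaf back toward the root, removing each node that no remaining word uses.
The suffix "ynll" (4 nodes) is used only by "ylynll"; the node for "yl" still has the child "i", so pruning stops there.
Nodes removed: 4

4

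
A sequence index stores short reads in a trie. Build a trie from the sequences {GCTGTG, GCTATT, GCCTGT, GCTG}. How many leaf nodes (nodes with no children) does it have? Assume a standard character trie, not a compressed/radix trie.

3

Leaves are exactly the stored words that no other stored word extends.
Those words: "GCCTGT", "GCTATT", "GCTGTG"
Leaf count: 3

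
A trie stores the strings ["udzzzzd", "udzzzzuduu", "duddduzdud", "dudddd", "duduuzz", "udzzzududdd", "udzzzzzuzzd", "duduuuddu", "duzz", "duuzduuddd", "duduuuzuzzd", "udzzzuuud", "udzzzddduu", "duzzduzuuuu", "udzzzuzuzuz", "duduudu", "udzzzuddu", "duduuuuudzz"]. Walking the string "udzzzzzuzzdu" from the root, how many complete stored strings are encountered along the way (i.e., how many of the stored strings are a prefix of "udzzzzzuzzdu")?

1

Check each prefix of "udzzzzzuzzdu" against the stored set — each match is an end-marker on the path.
Prefixes of the query that are stored words: "udzzzzzuzzd"
Count: 1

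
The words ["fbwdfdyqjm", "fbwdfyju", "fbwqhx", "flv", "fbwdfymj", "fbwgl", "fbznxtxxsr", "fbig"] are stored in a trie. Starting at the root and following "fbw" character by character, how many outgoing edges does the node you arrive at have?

3

The children of the "fbw" node are the distinct next characters among strings starting with "fbw".
Characters that immediately follow "fbw" among the stored strings: {d, g, q}.
That node has 3 child edges.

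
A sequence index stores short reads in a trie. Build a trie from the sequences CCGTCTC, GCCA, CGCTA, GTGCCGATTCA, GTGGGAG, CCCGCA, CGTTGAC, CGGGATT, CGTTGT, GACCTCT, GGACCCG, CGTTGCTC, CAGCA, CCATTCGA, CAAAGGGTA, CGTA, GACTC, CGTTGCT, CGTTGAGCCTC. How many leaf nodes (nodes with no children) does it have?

18

Leaves are exactly the stored words that no other stored word extends.
Those words: "CAAAGGGTA", "CAGCA", "CCATTCGA", "CCCGCA", "CCGTCTC", "CGCTA", "CGGGATT", "CGTA", "CGTTGAC", "CGTTGAGCCTC", "CGTTGCTC", "CGTTGT", "GACCTCT", "GACTC", "GCCA", "GGACCCG", "GTGCCGATTCA", "GTGGGAG"
Leaf count: 18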